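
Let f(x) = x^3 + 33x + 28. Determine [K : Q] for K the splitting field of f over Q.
[K : Q] = 6

By the rational root test, any rational root of the monic integer polynomial f(x) = x^3 + 33x + 28 must be an integer dividing the constant term 28, i.e. one of ±{1, 2, 4, 7, 14, 28}. Evaluating: f(1) = 62, f(-1) = -6, f(2) = 102, f(-2) = -46, f(4) = 224, f(-4) = -168, f(7) = 602, f(-7) = -546, f(14) = 3234, f(-14) = -3178, f(28) = 22904, f(-28) = -22848; none is 0, so f has no rational root and is therefore irreducible over Q (a cubic with no linear factor over a field is irreducible). For an irreducible cubic, the Galois group is A_3 or S_3 according as the discriminant disc(f) = -4a^3 - 27b^2 = -4·(33)^3 - 27·(28)^2 = -164916 is or is not a square in Q. Here disc(f) = -164916 is not a perfect square in Q, so the Galois group of f over Q is not contained in A_3 and must be all of S_3. The splitting field has degree |S_3| = 6 over Q, so [K : Q] = 6.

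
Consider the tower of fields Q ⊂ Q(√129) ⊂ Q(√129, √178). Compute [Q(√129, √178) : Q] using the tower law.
[Q(√129, √178) : Q] = 4

[Q(√129):Q] = 2 (min poly x^2 - 129, irreducible since 129 is squarefree > 1). For the top step, suppose √178 ∈ Q(√129), say √178 = c + d√129 with c, d ∈ Q. Squaring: 178 = c^2 + 129d^2 + 2cd√129. Since √129 ∉ Q this forces 2cd = 0. If d = 0 then √178 = c ∈ Q, contradicting 178 squarefree > 1. If c = 0 then 178 = 129d^2, so 129·178 = (129d)^2 is a perfect square in Q — but 129·178 = 22962 is not a perfect square (since 129 and 178 are distinct squarefree integers). Contradiction. Hence √178 ∉ Q(√129), so x^2 - 178 stays irreducible over Q(√129) and [Q(√129, √178) : Q(√129)] = 2. By the tower law, [Q(√129, √178) : Q] = 2 · 2 = 4.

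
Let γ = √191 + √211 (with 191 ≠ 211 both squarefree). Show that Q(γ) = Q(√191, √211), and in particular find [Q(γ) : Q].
[Q(γ) : Q] = 4 (equivalently, Q(γ) = Q(√191, √211))

Obviously Q(γ) ⊆ Q(√191, √211), and [Q(√191, √211):Q] = 4 (since 191, 211 are distinct squarefree integers > 1 with 40301 not a perfect square). To show equality we compute the minimal polynomial of γ. From γ = √191 + √211: γ^2 = 191 + 2√(40301) + 211 = 402 + 2√(40301), so γ^2 - 402 = 2√(40301); squaring, (γ^2 - 402)^2 = 4·40301, i.e. γ^4 - 804γ^2 + 161604 - 161204 = 0, i.e. γ^4 - 804γ^2 + 400 = 0. So γ is a root of x^4 - 804x^2 + 400. This polynomial is irreducible over Q: it has no rational root (each ±√191 ± √211 is irrational), and any factorization into two quadratics over Q would force √(40301) ∈ Q (pairing opposite roots) or √191, √211 ∈ Q (other pairings), all impossible. Hence [Q(γ):Q] = 4 = [Q(√191, √211):Q], so Q(γ) = Q(√191, √211).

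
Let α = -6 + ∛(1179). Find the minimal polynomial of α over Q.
m_α(x) = x^3 + 18x^2 + 108x - 963

Set β = α + 6 = ∛(1179), so β^3 = 1179. Then (α + 6)^3 - 1179 = 0, i.e. α is a root of g(x) = (x + 6)^3 - 1179 = x^3 + 18x^2 + 108x - 963. Since g(x) = h(x + 6) where h(x) = x^3 - 1179, and h is irreducible over Q (because 1179 is not a perfect cube, so h has no rational root, and a monic cubic with no rational root is irreducible), g is also irreducible (irreducibility is preserved under the substitution x → x + 6). Hence m_α(x) = x^3 + 18x^2 + 108x - 963.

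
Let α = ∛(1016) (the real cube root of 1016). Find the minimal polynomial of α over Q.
m_α(x) = x^3 - 1016

α satisfies α^3 = 1016, so x^3 - 1016 annihilates α. By the rational root test, a rational root p/q (in lowest terms) of x^3 - 1016 would satisfy p^3 = 1016 q^3, forcing q = 1 and p^3 = 1016; but 1016 is not a perfect cube, contradiction. A monic cubic over Q with no rational root is irreducible (any nontrivial factorization would include a linear factor). Hence x^3 - 1016 is the minimal polynomial of α, and in particular [Q(α):Q] = 3.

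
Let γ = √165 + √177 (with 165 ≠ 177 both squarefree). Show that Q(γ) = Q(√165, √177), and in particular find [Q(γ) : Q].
[Q(γ) : Q] = 4 (equivalently, Q(γ) = Q(√165, √177))

Obviously Q(γ) ⊆ Q(√165, √177), and [Q(√165, √177):Q] = 4 (since 165, 177 are distinct squarefree integers > 1 with 29205 not a perfect square). To show equality we compute the minimal polynomial of γ. From γ = √165 + √177: γ^2 = 165 + 2√(29205) + 177 = 342 + 2√(29205), so γ^2 - 342 = 2√(29205); squaring, (γ^2 - 342)^2 = 4·29205, i.e. γ^4 - 684γ^2 + 116964 - 116820 = 0, i.e. γ^4 - 684γ^2 + 144 = 0. So γ is a root of x^4 - 684x^2 + 144. This polynomial is irreducible over Q: it has no rational root (each ±√165 ± √177 is irrational), and any factorization into two quadratics over Q would force √(29205) ∈ Q (pairing opposite roots) or √165, √177 ∈ Q (other pairings), all impossible. Hence [Q(γ):Q] = 4 = [Q(√165, √177):Q], so Q(γ) = Q(√165, √177).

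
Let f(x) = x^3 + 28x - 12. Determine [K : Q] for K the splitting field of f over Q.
[K : Q] = 6

By the rational root test, any rational root of the monic integer polynomial f(x) = x^3 + 28x - 12 must be an integer dividing the constant term -12, i.e. one of ±{1, 2, 3, 4, 6, 12}. Evaluating: f(1) = 17, f(-1) = -41, f(2) = 52, f(-2) = -76, f(3) = 99, f(-3) = -123, f(4) = 164, f(-4) = -188, f(6) = 372, f(-6) = -396, f(12) = 2052, f(-12) = -2076; none is 0, so f has no rational root and is therefore irreducible over Q (a cubic with no linear factor over a field is irreducible). For an irreducible cubic, the Galois group is A_3 or S_3 according as the discriminant disc(f) = -4a^3 - 27b^2 = -4·(28)^3 - 27·(-12)^2 = -91696 is or is not a square in Q. Here disc(f) = -91696 is not a perfect square in Q, so the Galois group of f over Q is not contained in A_3 and must be all of S_3. The splitting field has degree |S_3| = 6 over Q, so [K : Q] = 6.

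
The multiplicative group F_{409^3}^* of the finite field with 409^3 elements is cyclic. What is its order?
|F_{409^3}^*| = 68417928

F_{409^3} has 409^3 = 68417929 elements; its multiplicative group consists of all nonzero elements, so |F_{409^3}^*| = 68417929 - 1 = 68417928. (It is cyclic since any finite subgroup of the multiplicative group of a field is cyclic.)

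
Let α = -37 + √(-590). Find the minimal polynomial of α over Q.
m_α(x) = x^2 + 74x + 1959

From α + 37 = √(-590), squaring gives (α + 37)^2 = -590, i.e. α^2 + 74α + 1369 = -590, so α^2 + 74α + 1959 = 0. The discriminant of x^2 + 74x + 1959 is (74)^2 - 4·(1959) = 5476 - 7836 = -2360, and 4·(-590) is not a perfect square in Q since -590 is squarefree and ≠ 1. Hence x^2 + 74x + 1959 is irreducible over Q and is the minimal polynomial of α.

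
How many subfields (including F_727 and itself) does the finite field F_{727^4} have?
F_{727^4} has 3 subfields

The subfields of F_{p^n} are exactly the fields F_{p^d} for d | n (each is the fixed field of the unique index-d subgroup of Gal(F_{p^n}/F_p) ≅ Z/nZ). The divisors of n = 4 are {1, 2, 4}, giving 3 subfields: F_{727^1}, F_{727^2}, F_{727^4}.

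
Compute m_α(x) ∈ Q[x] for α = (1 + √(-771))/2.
m_α(x) = x^2 - x + 193

From 2α - 1 = √(-771), squaring gives (2α - 1)^2 = -771, i.e. 4α^2 - 4α + 1 = -771, so α^2 - α + (1 + 771)/4 = 0. Since -771 ≡ 1 (mod 4), (1 + 771)/4 = 193 ∈ Z. The polynomial x^2 - x + 193 has discriminant 1 - 4·(193) = -771, which is not a perfect square in Q (d = -771 is squarefree and ≠ 1), so x^2 - x + 193 is irreducible over Q. It is the minimal polynomial of α.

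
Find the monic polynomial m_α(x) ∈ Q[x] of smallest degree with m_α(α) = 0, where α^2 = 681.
m_α(x) = x^2 - 681

α satisfies α^2 - 681 = 0, so x^2 - 681 annihilates α. Since d = 681 is squarefree and ≠ 1, it is not a perfect square in Q, so x^2 - 681 has no rational root and is therefore irreducible over Q (a degree-2 polynomial over a field is irreducible iff it has no root). Hence m_α(x) = x^2 - 681.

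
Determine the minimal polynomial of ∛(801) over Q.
m_α(x) = x^3 - 801

α satisfies α^3 = 801, so x^3 - 801 annihilates α. By the rational root test, a rational root p/q (in lowest terms) of x^3 - 801 would satisfy p^3 = 801 q^3, forcing q = 1 and p^3 = 801; but 801 is not a perfect cube, contradiction. A monic cubic over Q with no rational root is irreducible (any nontrivial factorization would include a linear factor). Hence x^3 - 801 is the minimal polynomial of α, and in particular [Q(α):Q] = 3.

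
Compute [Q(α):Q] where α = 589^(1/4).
[Q(α):Q] = 4

α is a root of x^4 - 589. By Eisenstein's criterion at the prime p = 19 (which divides the constant term 589 but p^2 = 361 does not, since 589 is squarefree), x^4 - 589 is irreducible over Q. Hence [Q(α):Q] = 4.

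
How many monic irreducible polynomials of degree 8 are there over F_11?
There are 26793030 monic irreducible polynomials of degree 8 over F_11

Each element of F_{11^8} that lies in no proper subfield is a root of exactly one monic irreducible of degree 8 over F_11, and each such polynomial has 8 distinct roots in F_{11^8}. By Möbius inversion the count is N_11(8) = (1/8) Σ_{d|8} μ(8/d) · 11^d = (1/8)(μ(8)·11^1 + μ(4)·11^2 + μ(2)·11^4 + μ(1)·11^8) = 214344240/8 = 26793030.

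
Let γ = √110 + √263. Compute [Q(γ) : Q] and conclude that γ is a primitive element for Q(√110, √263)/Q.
[Q(γ) : Q] = 4 (equivalently, Q(γ) = Q(√110, √263))

Obviously Q(γ) ⊆ Q(√110, √263), and [Q(√110, √263):Q] = 4 (since 110, 263 are distinct squarefree integers > 1 with 28930 not a perfect square). To show equality we compute the minimal polynomial of γ. From γ = √110 + √263: γ^2 = 110 + 2√(28930) + 263 = 373 + 2√(28930), so γ^2 - 373 = 2√(28930); squaring, (γ^2 - 373)^2 = 4·28930, i.e. γ^4 - 746γ^2 + 139129 - 115720 = 0, i.e. γ^4 - 746γ^2 + 23409 = 0. So γ is a root of x^4 - 746x^2 + 23409. This polynomial is irreducible over Q: it has no rational root (each ±√110 ± √263 is irrational), and any factorization into two quadratics over Q would force √(28930) ∈ Q (pairing opposite roots) or √110, √263 ∈ Q (other pairings), all impossible. Hence [Q(γ):Q] = 4 = [Q(√110, √263):Q], so Q(γ) = Q(√110, √263).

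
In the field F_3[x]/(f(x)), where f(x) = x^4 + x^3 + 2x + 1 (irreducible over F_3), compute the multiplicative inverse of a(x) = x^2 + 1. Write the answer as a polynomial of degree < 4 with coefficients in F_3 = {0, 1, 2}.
a(x)^(-1) ≡ 2x^3 + x^2 (mod f(x))

Since f is irreducible over F_3, F_3[x]/(f) is a field and a(x) ≠ 0 has an inverse. Apply the extended Euclidean algorithm to f(x) and a(x) in F_3[x]: f(x) = (x^2 + x + 2)·a(x) + (x + 2);  a(x) = (x + 1)·(x + 2) + (2). The last nonzero remainder is the constant 2 = gcd(f, a) in F_3. Back-substituting through the division chain expresses 2 = s(x)·a(x) + t(x)·f(x) with s(x) ≡ x^3 + 2x^2 (mod f), so (x^3 + 2x^2)·a(x) ≡ 2 (mod f). Multiplying by 2^(-1) ≡ 2 in F_3 gives a(x)^(-1) ≡ 2·(x^3 + 2x^2) ≡ 2x^3 + x^2 (mod f). Check: (x^2 + 1)·(2x^3 + x^2) = 2x^5 + x^4 + 2x^3 + x^2 ≡ 1 (mod x^4 + x^3 + 2x + 1).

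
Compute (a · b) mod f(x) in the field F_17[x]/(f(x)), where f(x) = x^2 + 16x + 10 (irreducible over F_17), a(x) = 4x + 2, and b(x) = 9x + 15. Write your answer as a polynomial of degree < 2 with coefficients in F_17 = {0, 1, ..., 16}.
a · b ≡ 12x + 10 (mod f(x))

Multiply in F_17[x]: a(x)·b(x) = (4x + 2)·(9x + 15) = 2x^2 + 10x + 13. This has degree ≥ 2, so divide by f(x) over F_17: 2x^2 + 10x + 13 = (2)·(x^2 + 16x + 10) + (12x + 10). Hence a·b ≡ 12x + 10 (mod f). (F_17[x]/(f) is a field with 17^2 = 289 elements since f is irreducible of degree 2.)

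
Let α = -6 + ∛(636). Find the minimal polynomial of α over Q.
m_α(x) = x^3 + 18x^2 + 108x - 420

Set β = α + 6 = ∛(636), so β^3 = 636. Then (α + 6)^3 - 636 = 0, i.e. α is a root of g(x) = (x + 6)^3 - 636 = x^3 + 18x^2 + 108x - 420. Since g(x) = h(x + 6) where h(x) = x^3 - 636, and h is irreducible over Q (because 636 is not a perfect cube, so h has no rational root, and a monic cubic with no rational root is irreducible), g is also irreducible (irreducibility is preserved under the substitution x → x + 6). Hence m_α(x) = x^3 + 18x^2 + 108x - 420.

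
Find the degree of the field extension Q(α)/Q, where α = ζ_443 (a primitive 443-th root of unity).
[Q(α):Q] = 442

The minimal polynomial of ζ_443 over Q is the 443-th cyclotomic polynomial Φ_443(x), which is irreducible over Q and has degree φ(443) = 442. Hence [Q(α):Q] = φ(443) = 442.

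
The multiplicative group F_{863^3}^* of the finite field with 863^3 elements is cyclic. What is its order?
|F_{863^3}^*| = 642735646

F_{863^3} has 863^3 = 642735647 elements; its multiplicative group consists of all nonzero elements, so |F_{863^3}^*| = 642735647 - 1 = 642735646. (It is cyclic since any finite subgroup of the multiplicative group of a field is cyclic.)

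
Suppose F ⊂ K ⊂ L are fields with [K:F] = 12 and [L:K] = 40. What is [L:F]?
[L:F] = 480

The tower law says that for any tower of field extensions F ⊂ K ⊂ L with finite degrees, [L:F] = [L:K] · [K:F]. Here this gives [L:F] = 40 · 12 = 480.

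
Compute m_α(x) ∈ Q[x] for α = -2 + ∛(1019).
m_α(x) = x^3 + 6x^2 + 12x - 1011

Set β = α + 2 = ∛(1019), so β^3 = 1019. Then (α + 2)^3 - 1019 = 0, i.e. α is a root of g(x) = (x + 2)^3 - 1019 = x^3 + 6x^2 + 12x - 1011. Since g(x) = h(x + 2) where h(x) = x^3 - 1019, and h is irreducible over Q (because 1019 is not a perfect cube, so h has no rational root, and a monic cubic with no rational root is irreducible), g is also irreducible (irreducibility is preserved under the substitution x → x + 2). Hence m_α(x) = x^3 + 6x^2 + 12x - 1011.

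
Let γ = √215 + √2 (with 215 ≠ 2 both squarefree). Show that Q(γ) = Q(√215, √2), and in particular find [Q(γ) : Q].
[Q(γ) : Q] = 4 (equivalently, Q(γ) = Q(√215, √2))

Obviously Q(γ) ⊆ Q(√215, √2), and [Q(√215, √2):Q] = 4 (since 215, 2 are distinct squarefree integers > 1 with 430 not a perfect square). To show equality we compute the minimal polynomial of γ. From γ = √215 + √2: γ^2 = 215 + 2√(430) + 2 = 217 + 2√(430), so γ^2 - 217 = 2√(430); squaring, (γ^2 - 217)^2 = 4·430, i.e. γ^4 - 434γ^2 + 47089 - 1720 = 0, i.e. γ^4 - 434γ^2 + 45369 = 0. So γ is a root of x^4 - 434x^2 + 45369. This polynomial is irreducible over Q: it has no rational root (each ±√215 ± √2 is irrational), and any factorization into two quadratics over Q would force √(430) ∈ Q (pairing opposite roots) or √215, √2 ∈ Q (other pairings), all impossible. Hence [Q(γ):Q] = 4 = [Q(√215, √2):Q], so Q(γ) = Q(√215, √2).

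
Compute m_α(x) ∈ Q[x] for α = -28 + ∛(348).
m_α(x) = x^3 + 84x^2 + 2352x + 21604

Set β = α + 28 = ∛(348), so β^3 = 348. Then (α + 28)^3 - 348 = 0, i.e. α is a root of g(x) = (x + 28)^3 - 348 = x^3 + 84x^2 + 2352x + 21604. Since g(x) = h(x + 28) where h(x) = x^3 - 348, and h is irreducible over Q (because 348 is not a perfect cube, so h has no rational root, and a monic cubic with no rational root is irreducible), g is also irreducible (irreducibility is preserved under the substitution x → x + 28). Hence m_α(x) = x^3 + 84x^2 + 2352x + 21604.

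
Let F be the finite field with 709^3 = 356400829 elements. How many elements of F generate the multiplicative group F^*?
There are φ(356400828) = 100098720 primitive elements

F_q^* is cyclic of order q - 1 = 356400828. A cyclic group of order m has exactly φ(m) generators. Here m = 356400828 = 2^2 · 3^2 · 7 · 59 · 23971, so the number of primitive elements is φ(356400828) = 100098720.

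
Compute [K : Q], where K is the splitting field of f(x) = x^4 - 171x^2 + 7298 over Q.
[K : Q] = 4

Solving the quadratic in x^2: x^2 = (171 ± √(171^2 - 4·7298))/2 = (171 ± √49)/2 = (171 ± 7)/2, giving x^2 = 89 or x^2 = 82. So f(x) = (x^2 - 89)(x^2 - 82) and the roots of f are ±√89, ±√82. Hence the splitting field is K = Q(√89, √82). Since 89 and 82 are distinct squarefree integers > 1, their product 7298 is not a perfect square, so √82 ∉ Q(√89). By the tower law [K:Q] = [Q(√89,√82):Q(√89)] · [Q(√89):Q] = 2 · 2 = 4.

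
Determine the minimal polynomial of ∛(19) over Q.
m_α(x) = x^3 - 19

α satisfies α^3 = 19, so x^3 - 19 annihilates α. By the rational root test, a rational root p/q (in lowest terms) of x^3 - 19 would satisfy p^3 = 19 q^3, forcing q = 1 and p^3 = 19; but 19 is not a perfect cube, contradiction. A monic cubic over Q with no rational root is irreducible (any nontrivial factorization would include a linear factor). Hence x^3 - 19 is the minimal polynomial of α, and in particular [Q(α):Q] = 3.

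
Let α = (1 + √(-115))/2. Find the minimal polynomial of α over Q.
m_α(x) = x^2 - x + 29

From 2α - 1 = √(-115), squaring gives (2α - 1)^2 = -115, i.e. 4α^2 - 4α + 1 = -115, so α^2 - α + (1 + 115)/4 = 0. Since -115 ≡ 1 (mod 4), (1 + 115)/4 = 29 ∈ Z. The polynomial x^2 - x + 29 has discriminant 1 - 4·(29) = -115, which is not a perfect square in Q (d = -115 is squarefree and ≠ 1), so x^2 - x + 29 is irreducible over Q. It is the minimal polynomial of α.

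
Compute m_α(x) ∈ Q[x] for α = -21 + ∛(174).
m_α(x) = x^3 + 63x^2 + 1323x + 9087

Set β = α + 21 = ∛(174), so β^3 = 174. Then (α + 21)^3 - 174 = 0, i.e. α is a root of g(x) = (x + 21)^3 - 174 = x^3 + 63x^2 + 1323x + 9087. Since g(x) = h(x + 21) where h(x) = x^3 - 174, and h is irreducible over Q (because 174 is not a perfect cube, so h has no rational root, and a monic cubic with no rational root is irreducible), g is also irreducible (irreducibility is preserved under the substitution x → x + 21). Hence m_α(x) = x^3 + 63x^2 + 1323x + 9087.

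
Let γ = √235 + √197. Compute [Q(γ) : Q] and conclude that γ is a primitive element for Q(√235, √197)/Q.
[Q(γ) : Q] = 4 (equivalently, Q(γ) = Q(√235, √197))

Obviously Q(γ) ⊆ Q(√235, √197), and [Q(√235, √197):Q] = 4 (since 235, 197 are distinct squarefree integers > 1 with 46295 not a perfect square). To show equality we compute the minimal polynomial of γ. From γ = √235 + √197: γ^2 = 235 + 2√(46295) + 197 = 432 + 2√(46295), so γ^2 - 432 = 2√(46295); squaring, (γ^2 - 432)^2 = 4·46295, i.e. γ^4 - 864γ^2 + 186624 - 185180 = 0, i.e. γ^4 - 864γ^2 + 1444 = 0. So γ is a root of x^4 - 864x^2 + 1444. This polynomial is irreducible over Q: it has no rational root (each ±√235 ± √197 is irrational), and any factorization into two quadratics over Q would force √(46295) ∈ Q (pairing opposite roots) or √235, √197 ∈ Q (other pairings), all impossible. Hence [Q(γ):Q] = 4 = [Q(√235, √197):Q], so Q(γ) = Q(√235, √197).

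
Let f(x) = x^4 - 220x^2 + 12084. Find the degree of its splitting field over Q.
[K : Q] = 4

Solving the quadratic in x^2: x^2 = (220 ± √(220^2 - 4·12084))/2 = (220 ± √64)/2 = (220 ± 8)/2, giving x^2 = 106 or x^2 = 114. So f(x) = (x^2 - 106)(x^2 - 114) and the roots of f are ±√106, ±√114. Hence the splitting field is K = Q(√106, √114). Since 106 and 114 are distinct squarefree integers > 1, their product 12084 is not a perfect square, so √114 ∉ Q(√106). By the tower law [K:Q] = [Q(√106,√114):Q(√106)] · [Q(√106):Q] = 2 · 2 = 4.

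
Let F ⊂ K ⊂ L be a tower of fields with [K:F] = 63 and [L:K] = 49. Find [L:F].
[L:F] = 3087

The tower law says that for any tower of field extensions F ⊂ K ⊂ L with finite degrees, [L:F] = [L:K] · [K:F]. Here this gives [L:F] = 49 · 63 = 3087.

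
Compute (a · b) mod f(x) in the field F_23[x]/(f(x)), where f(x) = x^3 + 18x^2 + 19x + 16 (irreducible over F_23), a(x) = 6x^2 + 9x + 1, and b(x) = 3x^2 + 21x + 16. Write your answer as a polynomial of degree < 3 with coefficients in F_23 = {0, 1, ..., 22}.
a · b ≡ 11x^2 + 21x + 15 (mod f(x))

Multiply in F_23[x]: a(x)·b(x) = (6x^2 + 9x + 1)·(3x^2 + 21x + 16) = 18x^4 + 15x^3 + 12x^2 + 4x + 16. This has degree ≥ 3, so divide by f(x) over F_23: 18x^4 + 15x^3 + 12x^2 + 4x + 16 = (18x + 13)·(x^3 + 18x^2 + 19x + 16) + (11x^2 + 21x + 15). Hence a·b ≡ 11x^2 + 21x + 15 (mod f). (F_23[x]/(f) is a field with 23^3 = 12167 elements since f is irreducible of degree 3.)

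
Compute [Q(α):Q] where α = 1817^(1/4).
[Q(α):Q] = 4

α is a root of x^4 - 1817. By Eisenstein's criterion at the prime p = 23 (which divides the constant term 1817 but p^2 = 529 does not, since 1817 is squarefree), x^4 - 1817 is irreducible over Q. Hence [Q(α):Q] = 4.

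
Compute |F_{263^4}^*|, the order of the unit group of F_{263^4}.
|F_{263^4}^*| = 4784350560

F_{263^4} has 263^4 = 4784350561 elements; its multiplicative group consists of all nonzero elements, so |F_{263^4}^*| = 4784350561 - 1 = 4784350560. (It is cyclic since any finite subgroup of the multiplicative group of a field is cyclic.)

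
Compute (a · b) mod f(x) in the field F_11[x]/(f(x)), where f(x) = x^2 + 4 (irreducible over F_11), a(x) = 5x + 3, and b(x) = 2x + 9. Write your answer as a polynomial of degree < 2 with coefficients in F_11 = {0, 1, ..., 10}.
a · b ≡ 7x + 9 (mod f(x))

Multiply in F_11[x]: a(x)·b(x) = (5x + 3)·(2x + 9) = 10x^2 + 7x + 5. This has degree ≥ 2, so divide by f(x) over F_11: 10x^2 + 7x + 5 = (10)·(x^2 + 4) + (7x + 9). Hence a·b ≡ 7x + 9 (mod f). (F_11[x]/(f) is a field with 11^2 = 121 elements since f is irreducible of degree 2.)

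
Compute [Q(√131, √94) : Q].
[Q(√131, √94) : Q] = 4

[Q(√131):Q] = 2 (min poly x^2 - 131, irreducible since 131 is squarefree > 1). For the top step, suppose √94 ∈ Q(√131), say √94 = c + d√131 with c, d ∈ Q. Squaring: 94 = c^2 + 131d^2 + 2cd√131. Since √131 ∉ Q this forces 2cd = 0. If d = 0 then √94 = c ∈ Q, contradicting 94 squarefree > 1. If c = 0 then 94 = 131d^2, so 131·94 = (131d)^2 is a perfect square in Q — but 131·94 = 12314 is not a perfect square (since 131 and 94 are distinct squarefree integers). Contradiction. Hence √94 ∉ Q(√131), so x^2 - 94 stays irreducible over Q(√131) and [Q(√131, √94) : Q(√131)] = 2. By the tower law, [Q(√131, √94) : Q] = 2 · 2 = 4.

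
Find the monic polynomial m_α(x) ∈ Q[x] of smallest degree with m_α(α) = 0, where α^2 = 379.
m_α(x) = x^2 - 379

α satisfies α^2 - 379 = 0, so x^2 - 379 annihilates α. Since d = 379 is squarefree and ≠ 1, it is not a perfect square in Q, so x^2 - 379 has no rational root and is therefore irreducible over Q (a degree-2 polynomial over a field is irreducible iff it has no root). Hence m_α(x) = x^2 - 379.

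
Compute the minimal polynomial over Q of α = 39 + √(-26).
m_α(x) = x^2 - 78x + 1547

From α - 39 = √(-26), squaring gives (α - 39)^2 = -26, i.e. α^2 - 78α + 1521 = -26, so α^2 - 78α + 1547 = 0. The discriminant of x^2 - 78x + 1547 is (-78)^2 - 4·(1547) = 6084 - 6188 = -104, and 4·(-26) is not a perfect square in Q since -26 is squarefree and ≠ 1. Hence x^2 - 78x + 1547 is irreducible over Q and is the minimal polynomial of α.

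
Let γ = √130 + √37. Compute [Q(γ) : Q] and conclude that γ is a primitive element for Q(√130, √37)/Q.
[Q(γ) : Q] = 4 (equivalently, Q(γ) = Q(√130, √37))

Obviously Q(γ) ⊆ Q(√130, √37), and [Q(√130, √37):Q] = 4 (since 130, 37 are distinct squarefree integers > 1 with 4810 not a perfect square). To show equality we compute the minimal polynomial of γ. From γ = √130 + √37: γ^2 = 130 + 2√(4810) + 37 = 167 + 2√(4810), so γ^2 - 167 = 2√(4810); squaring, (γ^2 - 167)^2 = 4·4810, i.e. γ^4 - 334γ^2 + 27889 - 19240 = 0, i.e. γ^4 - 334γ^2 + 8649 = 0. So γ is a root of x^4 - 334x^2 + 8649. This polynomial is irreducible over Q: it has no rational root (each ±√130 ± √37 is irrational), and any factorization into two quadratics over Q would force √(4810) ∈ Q (pairing opposite roots) or √130, √37 ∈ Q (other pairings), all impossible. Hence [Q(γ):Q] = 4 = [Q(√130, √37):Q], so Q(γ) = Q(√130, √37).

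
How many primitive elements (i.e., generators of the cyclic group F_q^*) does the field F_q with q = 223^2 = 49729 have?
There are φ(49728) = 13824 primitive elements

F_q^* is cyclic of order q - 1 = 49728. A cyclic group of order m has exactly φ(m) generators. Here m = 49728 = 2^6 · 3 · 7 · 37, so the number of primitive elements is φ(49728) = 13824.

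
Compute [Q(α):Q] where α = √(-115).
[Q(α):Q] = 2

[Q(α):Q] equals the degree of the minimal polynomial of α. Here α^2 = -115 and x^2 + 115 is irreducible (d = -115 is squarefree, ≠ 1, hence not a square), so deg(m_α) = 2. Thus [Q(α):Q] = 2.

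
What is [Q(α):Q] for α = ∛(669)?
[Q(α):Q] = 3

The minimal polynomial of α is x^3 - 669, irreducible over Q since 669 is not a perfect cube (so x^3 - 669 has no rational root). Hence [Q(α):Q] = deg(m_α) = 3.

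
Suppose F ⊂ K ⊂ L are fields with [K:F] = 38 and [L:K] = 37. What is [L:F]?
[L:F] = 1406

The tower law says that for any tower of field extensions F ⊂ K ⊂ L with finite degrees, [L:F] = [L:K] · [K:F]. Here this gives [L:F] = 37 · 38 = 1406.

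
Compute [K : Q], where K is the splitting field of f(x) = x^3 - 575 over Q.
[K : Q] = 6

The roots of x^3 - 575 are ∛575, ω∛575, ω^2∛575 where ω = e^(2πi/3) is a primitive cube root of unity, so K = Q(∛575, ω). Now [Q(∛575):Q] = 3 (since 575 is not a perfect cube, x^3 - 575 is irreducible) and [Q(ω):Q] = 2. Both 2 and 3 divide [K:Q], and [K:Q] ≤ 3·2 = 6, so [K:Q] = 6. (Equivalently: Q(∛575) ⊂ R but ω ∉ R, so [K : Q(∛575)] = 2.)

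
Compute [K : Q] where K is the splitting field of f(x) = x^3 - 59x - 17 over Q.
[K : Q] = 6

By the rational root test, any rational root of the monic integer polynomial f(x) = x^3 - 59x - 17 must be an integer dividing the constant term -17, i.e. one of ±{1, 17}. Evaluating: f(1) = -75, f(-1) = 41, f(17) = 3893, f(-17) = -3927; none is 0, so f has no rational root and is therefore irreducible over Q (a cubic with no linear factor over a field is irreducible). For an irreducible cubic, the Galois group is A_3 or S_3 according as the discriminant disc(f) = -4a^3 - 27b^2 = -4·(-59)^3 - 27·(-17)^2 = 813713 is or is not a square in Q. Here disc(f) = 813713 is not a perfect square in Q, so the Galois group of f over Q is not contained in A_3 and must be all of S_3. The splitting field has degree |S_3| = 6 over Q, so [K : Q] = 6.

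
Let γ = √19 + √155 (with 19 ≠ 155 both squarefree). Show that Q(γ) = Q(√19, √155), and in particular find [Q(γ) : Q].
[Q(γ) : Q] = 4 (equivalently, Q(γ) = Q(√19, √155))

Obviously Q(γ) ⊆ Q(√19, √155), and [Q(√19, √155):Q] = 4 (since 19, 155 are distinct squarefree integers > 1 with 2945 not a perfect square). To show equality we compute the minimal polynomial of γ. From γ = √19 + √155: γ^2 = 19 + 2√(2945) + 155 = 174 + 2√(2945), so γ^2 - 174 = 2√(2945); squaring, (γ^2 - 174)^2 = 4·2945, i.e. γ^4 - 348γ^2 + 30276 - 11780 = 0, i.e. γ^4 - 348γ^2 + 18496 = 0. So γ is a root of x^4 - 348x^2 + 18496. This polynomial is irreducible over Q: it has no rational root (each ±√19 ± √155 is irrational), and any factorization into two quadratics over Q would force √(2945) ∈ Q (pairing opposite roots) or √19, √155 ∈ Q (other pairings), all impossible. Hence [Q(γ):Q] = 4 = [Q(√19, √155):Q], so Q(γ) = Q(√19, √155).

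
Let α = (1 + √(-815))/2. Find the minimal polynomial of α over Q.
m_α(x) = x^2 - x + 204

From 2α - 1 = √(-815), squaring gives (2α - 1)^2 = -815, i.e. 4α^2 - 4α + 1 = -815, so α^2 - α + (1 + 815)/4 = 0. Since -815 ≡ 1 (mod 4), (1 + 815)/4 = 204 ∈ Z. The polynomial x^2 - x + 204 has discriminant 1 - 4·(204) = -815, which is not a perfect square in Q (d = -815 is squarefree and ≠ 1), so x^2 - x + 204 is irreducible over Q. It is the minimal polynomial of α.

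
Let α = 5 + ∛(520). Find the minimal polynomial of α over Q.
m_α(x) = x^3 - 15x^2 + 75x - 645

Set β = α - 5 = ∛(520), so β^3 = 520. Then (α - 5)^3 - 520 = 0, i.e. α is a root of g(x) = (x - 5)^3 - 520 = x^3 - 15x^2 + 75x - 645. Since g(x) = h(x - 5) where h(x) = x^3 - 520, and h is irreducible over Q (because 520 is not a perfect cube, so h has no rational root, and a monic cubic with no rational root is irreducible), g is also irreducible (irreducibility is preserved under the substitution x → x - 5). Hence m_α(x) = x^3 - 15x^2 + 75x - 645.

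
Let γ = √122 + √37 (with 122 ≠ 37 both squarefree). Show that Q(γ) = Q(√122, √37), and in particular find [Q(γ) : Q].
[Q(γ) : Q] = 4 (equivalently, Q(γ) = Q(√122, √37))

Obviously Q(γ) ⊆ Q(√122, √37), and [Q(√122, √37):Q] = 4 (since 122, 37 are distinct squarefree integers > 1 with 4514 not a perfect square). To show equality we compute the minimal polynomial of γ. From γ = √122 + √37: γ^2 = 122 + 2√(4514) + 37 = 159 + 2√(4514), so γ^2 - 159 = 2√(4514); squaring, (γ^2 - 159)^2 = 4·4514, i.e. γ^4 - 318γ^2 + 25281 - 18056 = 0, i.e. γ^4 - 318γ^2 + 7225 = 0. So γ is a root of x^4 - 318x^2 + 7225. This polynomial is irreducible over Q: it has no rational root (each ±√122 ± √37 is irrational), and any factorization into two quadratics over Q would force √(4514) ∈ Q (pairing opposite roots) or √122, √37 ∈ Q (other pairings), all impossible. Hence [Q(γ):Q] = 4 = [Q(√122, √37):Q], so Q(γ) = Q(√122, √37).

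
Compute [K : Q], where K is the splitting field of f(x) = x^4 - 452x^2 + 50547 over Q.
[K : Q] = 4

Solving the quadratic in x^2: x^2 = (452 ± √(452^2 - 4·50547))/2 = (452 ± √2116)/2 = (452 ± 46)/2, giving x^2 = 203 or x^2 = 249. So f(x) = (x^2 - 203)(x^2 - 249) and the roots of f are ±√203, ±√249. Hence the splitting field is K = Q(√203, √249). Since 203 and 249 are distinct squarefree integers > 1, their product 50547 is not a perfect square, so √249 ∉ Q(√203). By the tower law [K:Q] = [Q(√203,√249):Q(√203)] · [Q(√203):Q] = 2 · 2 = 4.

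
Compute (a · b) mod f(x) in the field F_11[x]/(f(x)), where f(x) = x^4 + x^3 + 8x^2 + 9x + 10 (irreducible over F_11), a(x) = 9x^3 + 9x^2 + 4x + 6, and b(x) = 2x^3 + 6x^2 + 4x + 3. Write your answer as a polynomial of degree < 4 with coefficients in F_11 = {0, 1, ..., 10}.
a · b ≡ x^3 + 4x^2 + 6 (mod f(x))

Multiply in F_11[x]: a(x)·b(x) = (9x^3 + 9x^2 + 4x + 6)·(2x^3 + 6x^2 + 4x + 3) = 7x^6 + 6x^5 + 10x^4 + 2x^2 + 3x + 7. This has degree ≥ 4, so divide by f(x) over F_11: 7x^6 + 6x^5 + 10x^4 + 2x^2 + 3x + 7 = (7x^2 + 10x + 10)·(x^4 + x^3 + 8x^2 + 9x + 10) + (x^3 + 4x^2 + 6). Hence a·b ≡ x^3 + 4x^2 + 6 (mod f). (F_11[x]/(f) is a field with 11^4 = 14641 elements since f is irreducible of degree 4.)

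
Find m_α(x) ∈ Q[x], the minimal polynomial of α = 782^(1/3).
m_α(x) = x^3 - 782

α satisfies α^3 = 782, so x^3 - 782 annihilates α. By the rational root test, a rational root p/q (in lowest terms) of x^3 - 782 would satisfy p^3 = 782 q^3, forcing q = 1 and p^3 = 782; but 782 is not a perfect cube, contradiction. A monic cubic over Q with no rational root is irreducible (any nontrivial factorization would include a linear factor). Hence x^3 - 782 is the minimal polynomial of α, and in particular [Q(α):Q] = 3.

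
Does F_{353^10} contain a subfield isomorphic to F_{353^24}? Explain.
No: F_{353^24} is not a subfield of F_{353^10}

F_{p^m} embeds in F_{p^n} iff m | n. Here 24 ∤ 10 (since 10 = 0·24 + 10 with remainder 10 ≠ 0), so F_{353^24} is not a subfield of F_{353^10}. Equivalently: if it were, the tower law would give 24 = [F_{353^24}:F_353] dividing [F_{353^10}:F_353] = 10, contradiction.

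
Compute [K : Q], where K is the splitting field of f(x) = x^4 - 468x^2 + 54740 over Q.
[K : Q] = 4

Solving the quadratic in x^2: x^2 = (468 ± √(468^2 - 4·54740))/2 = (468 ± √64)/2 = (468 ± 8)/2, giving x^2 = 238 or x^2 = 230. So f(x) = (x^2 - 238)(x^2 - 230) and the roots of f are ±√238, ±√230. Hence the splitting field is K = Q(√238, √230). Since 238 and 230 are distinct squarefree integers > 1, their product 54740 is not a perfect square, so √230 ∉ Q(√238). By the tower law [K:Q] = [Q(√238,√230):Q(√238)] · [Q(√238):Q] = 2 · 2 = 4.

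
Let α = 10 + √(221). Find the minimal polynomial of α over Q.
m_α(x) = x^2 - 20x - 121

From α - 10 = √(221), squaring gives (α - 10)^2 = 221, i.e. α^2 - 20α + 100 = 221, so α^2 - 20α - 121 = 0. The discriminant of x^2 - 20x - 121 is (-20)^2 - 4·(-121) = 400 + 484 = 884, and 4·(221) is not a perfect square in Q since 221 is squarefree and ≠ 1. Hence x^2 - 20x - 121 is irreducible over Q and is the minimal polynomial of α.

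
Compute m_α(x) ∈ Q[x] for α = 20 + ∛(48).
m_α(x) = x^3 - 60x^2 + 1200x - 8048

Set β = α - 20 = ∛(48), so β^3 = 48. Then (α - 20)^3 - 48 = 0, i.e. α is a root of g(x) = (x - 20)^3 - 48 = x^3 - 60x^2 + 1200x - 8048. Since g(x) = h(x - 20) where h(x) = x^3 - 48, and h is irreducible over Q (because 48 is not a perfect cube, so h has no rational root, and a monic cubic with no rational root is irreducible), g is also irreducible (irreducibility is preserved under the substitution x → x - 20). Hence m_α(x) = x^3 - 60x^2 + 1200x - 8048.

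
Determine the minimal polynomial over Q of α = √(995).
m_α(x) = x^2 - 995

α satisfies α^2 - 995 = 0, so x^2 - 995 annihilates α. Since d = 995 is squarefree and ≠ 1, it is not a perfect square in Q, so x^2 - 995 has no rational root and is therefore irreducible over Q (a degree-2 polynomial over a field is irreducible iff it has no root). Hence m_α(x) = x^2 - 995.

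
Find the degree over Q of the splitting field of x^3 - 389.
[K : Q] = 6

The roots of x^3 - 389 are ∛389, ω∛389, ω^2∛389 where ω = e^(2πi/3) is a primitive cube root of unity, so K = Q(∛389, ω). Now [Q(∛389):Q] = 3 (since 389 is not a perfect cube, x^3 - 389 is irreducible) and [Q(ω):Q] = 2. Both 2 and 3 divide [K:Q], and [K:Q] ≤ 3·2 = 6, so [K:Q] = 6. (Equivalently: Q(∛389) ⊂ R but ω ∉ R, so [K : Q(∛389)] = 2.)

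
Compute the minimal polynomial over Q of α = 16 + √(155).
m_α(x) = x^2 - 32x + 101

From α - 16 = √(155), squaring gives (α - 16)^2 = 155, i.e. α^2 - 32α + 256 = 155, so α^2 - 32α + 101 = 0. The discriminant of x^2 - 32x + 101 is (-32)^2 - 4·(101) = 1024 - 404 = 620, and 4·(155) is not a perfect square in Q since 155 is squarefree and ≠ 1. Hence x^2 - 32x + 101 is irreducible over Q and is the minimal polynomial of α.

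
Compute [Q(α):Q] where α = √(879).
[Q(α):Q] = 2

[Q(α):Q] equals the degree of the minimal polynomial of α. Here α^2 = 879 and x^2 - 879 is irreducible (d = 879 is squarefree, ≠ 1, hence not a square), so deg(m_α) = 2. Thus [Q(α):Q] = 2.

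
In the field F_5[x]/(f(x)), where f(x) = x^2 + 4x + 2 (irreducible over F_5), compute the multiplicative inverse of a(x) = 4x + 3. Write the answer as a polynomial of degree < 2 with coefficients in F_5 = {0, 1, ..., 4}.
a(x)^(-1) ≡ 2x + 4 (mod f(x))

Since f is irreducible over F_5, F_5[x]/(f) is a field and a(x) ≠ 0 has an inverse. Apply the extended Euclidean algorithm to f(x) and a(x) in F_5[x]: f(x) = (4x + 3)·a(x) + (3). The last nonzero remainder is the constant 3 = gcd(f, a) in F_5. Back-substituting through the division chain expresses 3 = s(x)·a(x) + t(x)·f(x) with s(x) ≡ x + 2 (mod f), so (x + 2)·a(x) ≡ 3 (mod f). Multiplying by 3^(-1) ≡ 2 in F_5 gives a(x)^(-1) ≡ 2·(x + 2) ≡ 2x + 4 (mod f). Check: (4x + 3)·(2x + 4) = 3x^2 + 2x + 2 ≡ 1 (mod x^2 + 4x + 2).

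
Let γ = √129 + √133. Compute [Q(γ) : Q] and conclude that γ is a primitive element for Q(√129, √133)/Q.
[Q(γ) : Q] = 4 (equivalently, Q(γ) = Q(√129, √133))

Obviously Q(γ) ⊆ Q(√129, √133), and [Q(√129, √133):Q] = 4 (since 129, 133 are distinct squarefree integers > 1 with 17157 not a perfect square). To show equality we compute the minimal polynomial of γ. From γ = √129 + √133: γ^2 = 129 + 2√(17157) + 133 = 262 + 2√(17157), so γ^2 - 262 = 2√(17157); squaring, (γ^2 - 262)^2 = 4·17157, i.e. γ^4 - 524γ^2 + 68644 - 68628 = 0, i.e. γ^4 - 524γ^2 + 16 = 0. So γ is a root of x^4 - 524x^2 + 16. This polynomial is irreducible over Q: it has no rational root (each ±√129 ± √133 is irrational), and any factorization into two quadratics over Q would force √(17157) ∈ Q (pairing opposite roots) or √129, √133 ∈ Q (other pairings), all impossible. Hence [Q(γ):Q] = 4 = [Q(√129, √133):Q], so Q(γ) = Q(√129, √133).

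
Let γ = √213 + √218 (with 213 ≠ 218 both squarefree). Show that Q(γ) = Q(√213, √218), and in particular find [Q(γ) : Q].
[Q(γ) : Q] = 4 (equivalently, Q(γ) = Q(√213, √218))

Obviously Q(γ) ⊆ Q(√213, √218), and [Q(√213, √218):Q] = 4 (since 213, 218 are distinct squarefree integers > 1 with 46434 not a perfect square). To show equality we compute the minimal polynomial of γ. From γ = √213 + √218: γ^2 = 213 + 2√(46434) + 218 = 431 + 2√(46434), so γ^2 - 431 = 2√(46434); squaring, (γ^2 - 431)^2 = 4·46434, i.e. γ^4 - 862γ^2 + 185761 - 185736 = 0, i.e. γ^4 - 862γ^2 + 25 = 0. So γ is a root of x^4 - 862x^2 + 25. This polynomial is irreducible over Q: it has no rational root (each ±√213 ± √218 is irrational), and any factorization into two quadratics over Q would force √(46434) ∈ Q (pairing opposite roots) or √213, √218 ∈ Q (other pairings), all impossible. Hence [Q(γ):Q] = 4 = [Q(√213, √218):Q], so Q(γ) = Q(√213, √218).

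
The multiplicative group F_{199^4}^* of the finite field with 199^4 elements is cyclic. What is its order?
|F_{199^4}^*| = 1568239200

F_{199^4} has 199^4 = 1568239201 elements; its multiplicative group consists of all nonzero elements, so |F_{199^4}^*| = 1568239201 - 1 = 1568239200. (It is cyclic since any finite subgroup of the multiplicative group of a field is cyclic.)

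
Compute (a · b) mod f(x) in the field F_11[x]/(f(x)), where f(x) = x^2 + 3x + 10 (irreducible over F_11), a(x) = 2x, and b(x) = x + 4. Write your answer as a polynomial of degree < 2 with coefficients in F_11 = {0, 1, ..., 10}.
a · b ≡ 2x + 2 (mod f(x))

Multiply in F_11[x]: a(x)·b(x) = (2x)·(x + 4) = 2x^2 + 8x. This has degree ≥ 2, so divide by f(x) over F_11: 2x^2 + 8x = (2)·(x^2 + 3x + 10) + (2x + 2). Hence a·b ≡ 2x + 2 (mod f). (F_11[x]/(f) is a field with 11^2 = 121 elements since f is irreducible of degree 2.)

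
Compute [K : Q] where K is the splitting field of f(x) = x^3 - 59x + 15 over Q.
[K : Q] = 6

By the rational root test, any rational root of the monic integer polynomial f(x) = x^3 - 59x + 15 must be an integer dividing the constant term 15, i.e. one of ±{1, 3, 5, 15}. Evaluating: f(1) = -43, f(-1) = 73, f(3) = -135, f(-3) = 165, f(5) = -155, f(-5) = 185, f(15) = 2505, f(-15) = -2475; none is 0, so f has no rational root and is therefore irreducible over Q (a cubic with no linear factor over a field is irreducible). For an irreducible cubic, the Galois group is A_3 or S_3 according as the discriminant disc(f) = -4a^3 - 27b^2 = -4·(-59)^3 - 27·(15)^2 = 815441 is or is not a square in Q. Here disc(f) = 815441 is not a perfect square in Q, so the Galois group of f over Q is not contained in A_3 and must be all of S_3. The splitting field has degree |S_3| = 6 over Q, so [K : Q] = 6.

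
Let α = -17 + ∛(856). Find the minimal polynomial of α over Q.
m_α(x) = x^3 + 51x^2 + 867x + 4057

Set β = α + 17 = ∛(856), so β^3 = 856. Then (α + 17)^3 - 856 = 0, i.e. α is a root of g(x) = (x + 17)^3 - 856 = x^3 + 51x^2 + 867x + 4057. Since g(x) = h(x + 17) where h(x) = x^3 - 856, and h is irreducible over Q (because 856 is not a perfect cube, so h has no rational root, and a monic cubic with no rational root is irreducible), g is also irreducible (irreducibility is preserved under the substitution x → x + 17). Hence m_α(x) = x^3 + 51x^2 + 867x + 4057.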